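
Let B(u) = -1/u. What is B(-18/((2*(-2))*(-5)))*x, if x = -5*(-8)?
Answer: 400/9 ≈ 44.444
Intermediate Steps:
x = 40
B(-18/((2*(-2))*(-5)))*x = -1/((-18/((2*(-2))*(-5))))*40 = -1/((-18/((-4*(-5)))))*40 = -1/((-18/20))*40 = -1/((-18*1/20))*40 = -1/(-9/10)*40 = -1*(-10/9)*40 = (10/9)*40 = 400/9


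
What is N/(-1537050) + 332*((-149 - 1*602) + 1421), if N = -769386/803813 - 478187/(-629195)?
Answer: 172918384779695210967239/777370908018321750 ≈ 2.2244e+5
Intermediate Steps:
N = -99720897239/505755120535 (N = -769386*1/803813 - 478187*(-1/629195) = -769386/803813 + 478187/629195 = -99720897239/505755120535 ≈ -0.19717)
N/(-1537050) + 332*((-149 - 1*602) + 1421) = -99720897239/505755120535/(-1537050) + 332*((-149 - 1*602) + 1421) = -99720897239/505755120535*(-1/1537050) + 332*((-149 - 602) + 1421) = 99720897239/777370908018321750 + 332*(-751 + 1421) = 99720897239/777370908018321750 + 332*670 = 99720897239/777370908018321750 + 222440 = 172918384779695210967239/777370908018321750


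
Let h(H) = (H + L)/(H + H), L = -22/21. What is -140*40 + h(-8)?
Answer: -940705/168 ≈ -5599.4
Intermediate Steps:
L = -22/21 (L = -22*1/21 = -22/21 ≈ -1.0476)
h(H) = (-22/21 + H)/(2*H) (h(H) = (H - 22/21)/(H + H) = (-22/21 + H)/((2*H)) = (-22/21 + H)*(1/(2*H)) = (-22/21 + H)/(2*H))
-140*40 + h(-8) = -140*40 + (1/42)*(-22 + 21*(-8))/(-8) = -5600 + (1/42)*(-1/8)*(-22 - 168) = -5600 + (1/42)*(-1/8)*(-190) = -5600 + 95/168 = -940705/168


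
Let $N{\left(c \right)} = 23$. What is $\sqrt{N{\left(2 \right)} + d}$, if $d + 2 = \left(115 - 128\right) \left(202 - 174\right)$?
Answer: $7 i \sqrt{7} \approx 18.52 i$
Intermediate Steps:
$d = -366$ ($d = -2 + \left(115 - 128\right) \left(202 - 174\right) = -2 - 364 = -366$)
$\sqrt{N{\left(2 \right)} + d} = \sqrt{23 - 366} = \sqrt{-343} = 7 i \sqrt{7}$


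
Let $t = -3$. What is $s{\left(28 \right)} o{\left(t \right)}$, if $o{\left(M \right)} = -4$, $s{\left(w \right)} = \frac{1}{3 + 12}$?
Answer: $- \frac{4}{15} \approx -0.26667$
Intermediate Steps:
$s{\left(w \right)} = \frac{1}{15}$
$s{\left(28 \right)} o{\left(t \right)} = \frac{1}{15} \left(-4\right) = - \frac{4}{15}$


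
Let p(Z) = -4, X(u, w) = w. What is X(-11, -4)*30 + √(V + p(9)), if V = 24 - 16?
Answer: -118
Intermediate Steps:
V = 8
X(-11, -4)*30 + √(V + p(9)) = -4*30 + √(8 - 4) = -120 + √4 = -120 + 2 = -118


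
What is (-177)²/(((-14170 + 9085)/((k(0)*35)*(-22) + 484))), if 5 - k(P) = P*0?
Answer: 11717046/565 ≈ 20738.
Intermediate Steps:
k(P) = 5 (k(P) = 5 - P*0 = 5 - 1*0 = 5 + 0 = 5)
(-177)²/(((-14170 + 9085)/((k(0)*35)*(-22) + 484))) = (-177)²/(((-14170 + 9085)/((5*35)*(-22) + 484))) = 31329/((-5085/(175*(-22) + 484))) = 31329/((-5085/(-3850 + 484))) = 31329/((-5085/(-3366))) = 31329/((-5085*(-1/3366))) = 31329/(565/374) = 31329*(374/565) = 11717046/565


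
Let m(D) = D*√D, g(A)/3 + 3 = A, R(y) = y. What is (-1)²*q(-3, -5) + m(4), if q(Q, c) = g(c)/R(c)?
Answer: 64/5 ≈ 12.800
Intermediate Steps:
g(A) = -9 + 3*A
m(D) = D^(3/2)
q(Q, c) = (-9 + 3*c)/c
(-1)²*q(-3, -5) + m(4) = (-1)²*(3 - 9/(-5)) + 4^(3/2) = 1*(3 - 9*(-⅕)) + 8 = 1*(3 + 9/5) + 8 = 1*(24/5) + 8 = 24/5 + 8 = 64/5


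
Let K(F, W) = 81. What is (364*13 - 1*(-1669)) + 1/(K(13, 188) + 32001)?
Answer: 205356883/32082 ≈ 6401.0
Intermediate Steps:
(364*13 - 1*(-1669)) + 1/(K(13, 188) + 32001) = (364*13 - 1*(-1669)) + 1/(81 + 32001) = (4732 + 1669) + 1/32082 = 6401 + 1/32082 = 205356883/32082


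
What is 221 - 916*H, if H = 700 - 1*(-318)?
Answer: -932267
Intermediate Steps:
H = 1018 (H = 700 + 318 = 1018)
221 - 916*H = 221 - 916*1018 = 221 - 932488 = -932267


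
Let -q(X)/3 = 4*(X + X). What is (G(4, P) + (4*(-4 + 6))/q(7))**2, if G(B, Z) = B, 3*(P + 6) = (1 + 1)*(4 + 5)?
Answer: 6889/441 ≈ 15.621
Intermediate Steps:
P = 0 (P = -6 + ((1 + 1)*(4 + 5))/3 = -6 + (2*9)/3 = -6 + (1/3)*18 = -6 + 6 = 0)
q(X) = -24*X (q(X) = -12*(X + X) = -12*2*X = -24*X)
(G(4, P) + (4*(-4 + 6))/q(7))**2 = (4 + (4*(-4 + 6))/((-24*7)))**2 = (4 + (4*2)/(-168))**2 = (4 + 8*(-1/168))**2 = (4 - 1/21)**2 = (83/21)**2 = 6889/441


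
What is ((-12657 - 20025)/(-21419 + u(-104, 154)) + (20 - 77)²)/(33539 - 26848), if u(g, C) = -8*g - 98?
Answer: 22412749/46134445 ≈ 0.48581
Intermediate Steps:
u(g, C) = -98 - 8*g
((-12657 - 20025)/(-21419 + u(-104, 154)) + (20 - 77)²)/(33539 - 26848) = ((-12657 - 20025)/(-21419 + (-98 - 8*(-104))) + (20 - 77)²)/(33539 - 26848) = (-32682/(-21419 + (-98 + 832)) + (-57)²)/6691 = (-32682/(-21419 + 734) + 3249)*(1/6691) = (-32682/(-20685) + 3249)*(1/6691) = (-32682*(-1/20685) + 3249)*(1/6691) = (10894/6895 + 3249)*(1/6691) = (22412749/6895)*(1/6691) = 22412749/46134445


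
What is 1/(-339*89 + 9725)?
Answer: -1/20446 ≈ -4.8909e-5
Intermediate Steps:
1/(-339*89 + 9725) = 1/(-30171 + 9725) = 1/(-20446) = -1/20446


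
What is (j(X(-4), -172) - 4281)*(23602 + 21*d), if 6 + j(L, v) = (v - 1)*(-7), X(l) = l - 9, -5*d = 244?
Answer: -347237336/5 ≈ -6.9447e+7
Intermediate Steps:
d = -244/5 (d = -⅕*244 = -244/5 ≈ -48.800)
X(l) = -9 + l
j(L, v) = 1 - 7*v (j(L, v) = -6 + (v - 1)*(-7) = -6 + (-1 + v)*(-7) = -6 + (7 - 7*v) = 1 - 7*v)
(j(X(-4), -172) - 4281)*(23602 + 21*d) = ((1 - 7*(-172)) - 4281)*(23602 + 21*(-244/5)) = ((1 + 1204) - 4281)*(23602 - 5124/5) = (1205 - 4281)*(112886/5) = -3076*112886/5 = -347237336/5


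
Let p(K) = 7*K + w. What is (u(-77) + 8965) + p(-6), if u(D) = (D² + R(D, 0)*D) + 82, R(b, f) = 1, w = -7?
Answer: 14850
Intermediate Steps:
p(K) = -7 + 7*K (p(K) = 7*K - 7 = -7 + 7*K)
u(D) = 82 + D + D² (u(D) = (D² + 1*D) + 82 = (D² + D) + 82 = (D + D²) + 82 = 82 + D + D²)
(u(-77) + 8965) + p(-6) = ((82 - 77 + (-77)²) + 8965) + (-7 + 7*(-6)) = ((82 - 77 + 5929) + 8965) + (-7 - 42) = (5934 + 8965) - 49 = 14899 - 49 = 14850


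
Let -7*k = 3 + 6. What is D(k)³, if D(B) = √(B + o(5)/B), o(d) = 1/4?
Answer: -373*I*√2611/10584 ≈ -1.8008*I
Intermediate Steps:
o(d) = ¼
k = -9/7 (k = -(3 + 6)/7 = -⅐*9 = -9/7 ≈ -1.2857)
D(B) = √(B + 1/(4*B))
D(k)³ = (√(1/(-9/7) + 4*(-9/7))/2)³ = (√(-7/9 - 36/7)/2)³ = (√(-373/63)/2)³ = ((I*√2611/21)/2)³ = (I*√2611/42)³ = -373*I*√2611/10584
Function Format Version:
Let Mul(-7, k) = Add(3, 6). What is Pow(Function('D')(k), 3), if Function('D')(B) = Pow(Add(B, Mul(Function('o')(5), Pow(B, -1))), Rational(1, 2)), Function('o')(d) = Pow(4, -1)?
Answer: Mul(Rational(-373, 10584), I, Pow(2611, Rational(1, 2))) ≈ Mul(-1.8008, I)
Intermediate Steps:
Function('o')(d) = Rational(1, 4)
k = Rational(-9, 7) (k = Mul(Rational(-1, 7), Add(3, 6)) = Mul(Rational(-1, 7), 9) = Rational(-9, 7) ≈ -1.2857)
Function('D')(B) = Pow(Add(B, Mul(Rational(1, 4), Pow(B, -1))), Rational(1, 2))
Pow(Function('D')(k), 3) = Pow(Mul(Rational(1, 2), Pow(Add(Pow(Rational(-9, 7), -1), Mul(4, Rational(-9, 7))), Rational(1, 2))), 3) = Pow(Mul(Rational(1, 2), Pow(Add(Rational(-7, 9), Rational(-36, 7)), Rational(1, 2))), 3) = Pow(Mul(Rational(1, 2), Pow(Rational(-373, 63), Rational(1, 2))), 3) = Pow(Mul(Rational(1, 2), Mul(Rational(1, 21), I, Pow(2611, Rational(1, 2)))), 3) = Pow(Mul(Rational(1, 42), I, Pow(2611, Rational(1, 2))), 3) = Mul(Rational(-373, 10584), I, Pow(2611, Rational(1, 2)))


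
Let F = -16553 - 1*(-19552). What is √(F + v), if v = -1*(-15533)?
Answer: 2*√4633 ≈ 136.13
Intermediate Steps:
v = 15533
F = 2999 (F = -16553 + 19552 = 2999)
√(F + v) = √(2999 + 15533) = √18532 = 2*√4633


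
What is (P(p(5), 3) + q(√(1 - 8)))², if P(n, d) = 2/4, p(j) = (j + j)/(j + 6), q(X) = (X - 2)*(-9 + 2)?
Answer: (29 - 14*I*√7)²/4 ≈ -132.75 - 537.09*I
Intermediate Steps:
q(X) = 14 - 7*X (q(X) = (-2 + X)*(-7) = 14 - 7*X)
p(j) = 2*j/(6 + j) (p(j) = (2*j)/(6 + j) = 2*j/(6 + j))
P(n, d) = ½ (P(n, d) = 2*(¼) = ½)
(P(p(5), 3) + q(√(1 - 8)))² = (½ + (14 - 7*√(1 - 8)))² = (½ + (14 - 7*I*√7))² = (29/2 - 7*I*√7)²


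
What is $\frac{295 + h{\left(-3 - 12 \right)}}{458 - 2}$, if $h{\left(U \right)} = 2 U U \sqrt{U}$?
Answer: $\frac{295}{456} + \frac{75 i \sqrt{15}}{76} \approx 0.64693 + 3.822 i$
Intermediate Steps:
$h{\left(U \right)} = 2 U^{\frac{5}{2}}$ ($h{\left(U \right)} = 2 U U^{\frac{3}{2}} = 2 U^{\frac{5}{2}}$)
$\frac{295 + h{\left(-3 - 12 \right)}}{458 - 2} = \frac{295 + 2 \left(-3 - 12\right)^{\frac{5}{2}}}{458 - 2} = \frac{295 + 2 \left(-3 - 12\right)^{\frac{5}{2}}}{458 + \left(-94 + 92\right)} = \frac{295 + 2 \left(-15\right)^{\frac{5}{2}}}{458 - 2} = \frac{295 + 2 \cdot 225 i \sqrt{15}}{456} = \left(295 + 450 i \sqrt{15}\right) \frac{1}{456} = \frac{295}{456} + \frac{75 i \sqrt{15}}{76}$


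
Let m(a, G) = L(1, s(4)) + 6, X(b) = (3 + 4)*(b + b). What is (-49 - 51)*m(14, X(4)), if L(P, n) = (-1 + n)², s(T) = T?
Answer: -1500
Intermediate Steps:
X(b) = 14*b (X(b) = 7*(2*b) = 14*b)
m(a, G) = 15 (m(a, G) = (-1 + 4)² + 6 = 3² + 6 = 9 + 6 = 15)
(-49 - 51)*m(14, X(4)) = (-49 - 51)*15 = -100*15 = -1500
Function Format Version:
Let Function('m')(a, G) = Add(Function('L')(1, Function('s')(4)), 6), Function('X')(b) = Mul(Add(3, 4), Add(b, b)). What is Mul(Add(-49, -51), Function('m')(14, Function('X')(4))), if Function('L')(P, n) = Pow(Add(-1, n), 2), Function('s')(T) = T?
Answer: -1500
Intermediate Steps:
Function('X')(b) = Mul(14, b) (Function('X')(b) = Mul(7, Mul(2, b)) = Mul(14, b))
Function('m')(a, G) = 15 (Function('m')(a, G) = Add(Pow(Add(-1, 4), 2), 6) = Add(Pow(3, 2), 6) = Add(9, 6) = 15)
Mul(Add(-49, -51), Function('m')(14, Function('X')(4))) = Mul(Add(-49, -51), 15) = Mul(-100, 15) = -1500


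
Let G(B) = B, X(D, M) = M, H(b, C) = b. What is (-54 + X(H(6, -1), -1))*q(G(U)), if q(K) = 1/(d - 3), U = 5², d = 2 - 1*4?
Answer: 11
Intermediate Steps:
d = -2 (d = 2 - 4 = -2)
U = 25
q(K) = -⅕ (q(K) = 1/(-2 - 3) = 1/(-5) = -⅕)
(-54 + X(H(6, -1), -1))*q(G(U)) = (-54 - 1)*(-⅕) = -55*(-⅕) = 11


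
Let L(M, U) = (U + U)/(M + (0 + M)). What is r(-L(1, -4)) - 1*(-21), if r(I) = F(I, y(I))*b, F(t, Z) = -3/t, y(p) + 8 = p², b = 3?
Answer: 75/4 ≈ 18.750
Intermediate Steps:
y(p) = -8 + p²
L(M, U) = U/M (L(M, U) = (2*U)/(M + M) = (2*U)/((2*M)) = (2*U)*(1/(2*M)) = U/M)
r(I) = -9/I (r(I) = -3/I*3 = -9/I)
r(-L(1, -4)) - 1*(-21) = -9/((-(-4)/1)) - 1*(-21) = -9/((-(-4))) + 21 = -9/((-1*(-4))) + 21 = -9/4 + 21 = 75/4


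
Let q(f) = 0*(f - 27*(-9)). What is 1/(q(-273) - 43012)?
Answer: -1/43012 ≈ -2.3249e-5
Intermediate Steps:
q(f) = 0 (q(f) = 0*(f + 243) = 0*(243 + f) = 0)
1/(q(-273) - 43012) = 1/(0 - 43012) = 1/(-43012) = -1/43012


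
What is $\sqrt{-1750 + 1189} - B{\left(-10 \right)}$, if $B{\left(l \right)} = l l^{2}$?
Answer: $1000 + i \sqrt{561} \approx 1000.0 + 23.685 i$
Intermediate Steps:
$B{\left(l \right)} = l^{3}$
$\sqrt{-1750 + 1189} - B{\left(-10 \right)} = \sqrt{-1750 + 1189} - \left(-10\right)^{3} = \sqrt{-561} - -1000 = i \sqrt{561} + 1000 = 1000 + i \sqrt{561}$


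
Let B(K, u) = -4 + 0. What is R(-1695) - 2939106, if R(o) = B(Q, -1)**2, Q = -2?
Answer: -2939090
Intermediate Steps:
B(K, u) = -4
R(o) = 16 (R(o) = (-4)**2 = 16)
R(-1695) - 2939106 = 16 - 2939106 = -2939090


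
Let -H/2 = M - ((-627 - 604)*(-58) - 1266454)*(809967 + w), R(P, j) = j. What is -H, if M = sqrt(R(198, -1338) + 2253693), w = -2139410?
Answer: -3177517667616 + 2*sqrt(2252355) ≈ -3.1775e+12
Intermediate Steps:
M = sqrt(2252355) (M = sqrt(-1338 + 2253693) = sqrt(2252355) ≈ 1500.8)
H = 3177517667616 - 2*sqrt(2252355) (H = -2*(sqrt(2252355) - ((-627 - 604)*(-58) - 1266454)*(809967 - 2139410)) = -2*(sqrt(2252355) - (-1231*(-58) - 1266454)*(-1329443)) = -2*(sqrt(2252355) - (71398 - 1266454)*(-1329443)) = -2*(sqrt(2252355) - (-1195056)*(-1329443)) = -2*(sqrt(2252355) - 1*1588758833808) = -2*(sqrt(2252355) - 1588758833808) = -2*(-1588758833808 + sqrt(2252355)) = 3177517667616 - 2*sqrt(2252355) ≈ 3.1775e+12)
-H = -(3177517667616 - 2*sqrt(2252355)) = -3177517667616 + 2*sqrt(2252355)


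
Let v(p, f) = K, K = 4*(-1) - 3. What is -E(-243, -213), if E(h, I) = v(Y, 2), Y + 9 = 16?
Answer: 7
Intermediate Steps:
Y = 7 (Y = -9 + 16 = 7)
K = -7 (K = -4 - 3 = -7)
v(p, f) = -7
E(h, I) = -7
-E(-243, -213) = -1*(-7) = 7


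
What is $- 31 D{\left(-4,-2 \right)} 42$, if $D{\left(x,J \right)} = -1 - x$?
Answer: $-3906$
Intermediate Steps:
$- 31 D{\left(-4,-2 \right)} 42 = - 31 \left(-1 - -4\right) 42 = - 31 \left(-1 + 4\right) 42 = \left(-31\right) 3 \cdot 42 = \left(-93\right) 42 = -3906$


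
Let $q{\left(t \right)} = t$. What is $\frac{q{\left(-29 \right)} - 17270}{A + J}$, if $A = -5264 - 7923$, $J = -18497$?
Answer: $\frac{17299}{31684} \approx 0.54599$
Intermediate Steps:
$A = -13187$ ($A = -5264 - 7923 = -13187$)
$\frac{q{\left(-29 \right)} - 17270}{A + J} = \frac{-29 - 17270}{-13187 - 18497} = - \frac{17299}{-31684} = \left(-17299\right) \left(- \frac{1}{31684}\right) = \frac{17299}{31684}$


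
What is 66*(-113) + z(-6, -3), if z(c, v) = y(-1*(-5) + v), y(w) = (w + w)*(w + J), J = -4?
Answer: -7466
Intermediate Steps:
y(w) = 2*w*(-4 + w) (y(w) = (w + w)*(w - 4) = (2*w)*(-4 + w) = 2*w*(-4 + w))
z(c, v) = 2*(1 + v)*(5 + v) (z(c, v) = 2*(-1*(-5) + v)*(-4 + (-1*(-5) + v)) = 2*(5 + v)*(-4 + (5 + v)) = 2*(5 + v)*(1 + v) = 2*(1 + v)*(5 + v))
66*(-113) + z(-6, -3) = 66*(-113) + 2*(1 - 3)*(5 - 3) = -7458 + 2*(-2)*2 = -7458 - 8 = -7466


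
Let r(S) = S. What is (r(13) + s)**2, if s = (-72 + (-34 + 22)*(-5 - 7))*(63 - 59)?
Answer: 90601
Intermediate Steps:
s = 288 (s = (-72 - 12*(-12))*4 = (-72 + 144)*4 = 72*4 = 288)
(r(13) + s)**2 = (13 + 288)**2 = 301**2 = 90601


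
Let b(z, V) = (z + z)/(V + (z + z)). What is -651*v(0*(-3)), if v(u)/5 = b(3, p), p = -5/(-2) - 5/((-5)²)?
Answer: -195300/83 ≈ -2353.0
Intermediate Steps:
p = 23/10 (p = -5*(-½) - 5/25 = 5/2 - 5*1/25 = 5/2 - ⅕ = 23/10 ≈ 2.3000)
b(z, V) = 2*z/(V + 2*z) (b(z, V) = (2*z)/(V + 2*z) = 2*z/(V + 2*z))
v(u) = 300/83 (v(u) = 5*(2*3/(23/10 + 2*3)) = 5*(2*3/(23/10 + 6)) = 5*(2*3/(83/10)) = 5*(2*3*(10/83)) = 5*(60/83) = 300/83)
-651*v(0*(-3)) = -651*300/83 = -195300/83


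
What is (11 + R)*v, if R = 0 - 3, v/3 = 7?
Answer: 168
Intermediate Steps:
v = 21 (v = 3*7 = 21)
R = -3
(11 + R)*v = (11 - 3)*21 = 8*21 = 168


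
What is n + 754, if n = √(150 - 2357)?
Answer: 754 + I*√2207 ≈ 754.0 + 46.979*I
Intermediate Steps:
n = I*√2207 (n = √(-2207) = I*√2207 ≈ 46.979*I)
n + 754 = I*√2207 + 754 = 754 + I*√2207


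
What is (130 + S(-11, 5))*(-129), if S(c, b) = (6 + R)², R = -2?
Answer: -18834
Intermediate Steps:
S(c, b) = 16 (S(c, b) = (6 - 2)² = 4² = 16)
(130 + S(-11, 5))*(-129) = (130 + 16)*(-129) = 146*(-129) = -18834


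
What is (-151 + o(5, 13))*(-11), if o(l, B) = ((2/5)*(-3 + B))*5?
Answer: 1441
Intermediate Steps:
o(l, B) = -6 + 2*B (o(l, B) = ((2*(⅕))*(-3 + B))*5 = (2*(-3 + B)/5)*5 = (-6/5 + 2*B/5)*5 = -6 + 2*B)
(-151 + o(5, 13))*(-11) = (-151 + (-6 + 2*13))*(-11) = (-151 + (-6 + 26))*(-11) = (-151 + 20)*(-11) = -131*(-11) = 1441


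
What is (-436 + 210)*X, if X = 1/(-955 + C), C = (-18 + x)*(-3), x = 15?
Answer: 113/473 ≈ 0.23890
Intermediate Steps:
C = 9 (C = (-18 + 15)*(-3) = -3*(-3) = 9)
X = -1/946 (X = 1/(-955 + 9) = 1/(-946) = -1/946 ≈ -0.0010571)
(-436 + 210)*X = (-436 + 210)*(-1/946) = -226*(-1/946) = 113/473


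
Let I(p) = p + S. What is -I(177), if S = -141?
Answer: -36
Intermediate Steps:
I(p) = -141 + p (I(p) = p - 141 = -141 + p)
-I(177) = -(-141 + 177) = -1*36 = -36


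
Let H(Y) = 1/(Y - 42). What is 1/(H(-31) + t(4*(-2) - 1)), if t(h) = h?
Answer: -73/658 ≈ -0.11094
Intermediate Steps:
H(Y) = 1/(-42 + Y)
1/(H(-31) + t(4*(-2) - 1)) = 1/(1/(-42 - 31) + (4*(-2) - 1)) = 1/(1/(-73) + (-8 - 1)) = 1/(-1/73 - 9) = 1/(-658/73) = -73/658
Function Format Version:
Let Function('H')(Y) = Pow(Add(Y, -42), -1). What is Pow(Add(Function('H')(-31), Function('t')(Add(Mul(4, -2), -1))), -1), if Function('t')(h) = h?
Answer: Rational(-73, 658) ≈ -0.11094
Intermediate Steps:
Function('H')(Y) = Pow(Add(-42, Y), -1)
Pow(Add(Function('H')(-31), Function('t')(Add(Mul(4, -2), -1))), -1) = Pow(Add(Pow(Add(-42, -31), -1), Add(Mul(4, -2), -1)), -1) = Pow(Add(Pow(-73, -1), Add(-8, -1)), -1) = Pow(Add(Rational(-1, 73), -9), -1) = Pow(Rational(-658, 73), -1) = Rational(-73, 658)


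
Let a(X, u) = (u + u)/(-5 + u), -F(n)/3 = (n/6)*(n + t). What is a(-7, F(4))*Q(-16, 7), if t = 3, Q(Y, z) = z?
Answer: 196/19 ≈ 10.316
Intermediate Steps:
F(n) = -n*(3 + n)/2 (F(n) = -3*n/6*(n + 3) = -3*n*(⅙)*(3 + n) = -3*n/6*(3 + n) = -n*(3 + n)/2)
a(X, u) = 2*u/(-5 + u) (a(X, u) = (2*u)/(-5 + u) = 2*u/(-5 + u))
a(-7, F(4))*Q(-16, 7) = (2*(-½*4*(3 + 4))/(-5 - ½*4*(3 + 4)))*7 = (2*(-½*4*7)/(-5 - ½*4*7))*7 = (2*(-14)/(-5 - 14))*7 = (2*(-14)/(-19))*7 = (2*(-14)*(-1/19))*7 = (28/19)*7 = 196/19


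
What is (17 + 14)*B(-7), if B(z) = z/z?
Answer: 31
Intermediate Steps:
B(z) = 1
(17 + 14)*B(-7) = (17 + 14)*1 = 31*1 = 31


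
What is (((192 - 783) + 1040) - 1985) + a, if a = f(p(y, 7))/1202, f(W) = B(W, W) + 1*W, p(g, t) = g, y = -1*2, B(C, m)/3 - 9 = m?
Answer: -1846253/1202 ≈ -1536.0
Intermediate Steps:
B(C, m) = 27 + 3*m
y = -2
f(W) = 27 + 4*W (f(W) = (27 + 3*W) + 1*W = (27 + 3*W) + W = 27 + 4*W)
a = 19/1202 (a = (27 + 4*(-2))/1202 = (27 - 8)*(1/1202) = 19*(1/1202) = 19/1202 ≈ 0.015807)
(((192 - 783) + 1040) - 1985) + a = (((192 - 783) + 1040) - 1985) + 19/1202 = ((-591 + 1040) - 1985) + 19/1202 = (449 - 1985) + 19/1202 = -1536 + 19/1202 = -1846253/1202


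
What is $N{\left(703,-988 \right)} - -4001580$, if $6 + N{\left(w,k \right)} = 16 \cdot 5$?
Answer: $4001654$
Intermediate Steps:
$N{\left(w,k \right)} = 74$ ($N{\left(w,k \right)} = -6 + 16 \cdot 5 = -6 + 80 = 74$)
$N{\left(703,-988 \right)} - -4001580 = 74 - -4001580 = 74 + 4001580 = 4001654$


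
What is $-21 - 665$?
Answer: $-686$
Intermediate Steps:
$-21 - 665 = -686$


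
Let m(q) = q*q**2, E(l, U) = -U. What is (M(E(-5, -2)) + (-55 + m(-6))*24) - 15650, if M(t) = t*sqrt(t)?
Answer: -22154 + 2*sqrt(2) ≈ -22151.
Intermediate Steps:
M(t) = t**(3/2)
m(q) = q**3
(M(E(-5, -2)) + (-55 + m(-6))*24) - 15650 = ((-1*(-2))**(3/2) + (-55 + (-6)**3)*24) - 15650 = (2**(3/2) + (-55 - 216)*24) - 15650 = (2*sqrt(2) - 271*24) - 15650 = (2*sqrt(2) - 6504) - 15650 = (-6504 + 2*sqrt(2)) - 15650 = -22154 + 2*sqrt(2)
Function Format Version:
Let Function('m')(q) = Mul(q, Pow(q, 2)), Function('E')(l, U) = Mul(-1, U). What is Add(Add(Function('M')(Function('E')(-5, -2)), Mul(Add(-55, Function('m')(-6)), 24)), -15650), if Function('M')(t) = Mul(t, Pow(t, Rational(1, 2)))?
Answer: Add(-22154, Mul(2, Pow(2, Rational(1, 2)))) ≈ -22151.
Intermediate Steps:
Function('M')(t) = Pow(t, Rational(3, 2))
Function('m')(q) = Pow(q, 3)
Add(Add(Function('M')(Function('E')(-5, -2)), Mul(Add(-55, Function('m')(-6)), 24)), -15650) = Add(Add(Pow(Mul(-1, -2), Rational(3, 2)), Mul(Add(-55, Pow(-6, 3)), 24)), -15650) = Add(Add(Pow(2, Rational(3, 2)), Mul(Add(-55, -216), 24)), -15650) = Add(Add(Mul(2, Pow(2, Rational(1, 2))), Mul(-271, 24)), -15650) = Add(Add(Mul(2, Pow(2, Rational(1, 2))), -6504), -15650) = Add(Add(-6504, Mul(2, Pow(2, Rational(1, 2)))), -15650) = Add(-22154, Mul(2, Pow(2, Rational(1, 2))))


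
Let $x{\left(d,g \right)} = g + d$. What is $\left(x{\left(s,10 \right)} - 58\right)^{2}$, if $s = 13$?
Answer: $1225$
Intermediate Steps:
$x{\left(d,g \right)} = d + g$
$\left(x{\left(s,10 \right)} - 58\right)^{2} = \left(\left(13 + 10\right) - 58\right)^{2} = \left(23 - 58\right)^{2} = \left(-35\right)^{2} = 1225$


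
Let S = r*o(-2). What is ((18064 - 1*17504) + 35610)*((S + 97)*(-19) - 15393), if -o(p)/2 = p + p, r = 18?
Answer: -722387240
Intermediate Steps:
o(p) = -4*p (o(p) = -2*(p + p) = -4*p)
S = 144 (S = 18*(-4*(-2)) = 18*8 = 144)
((18064 - 1*17504) + 35610)*((S + 97)*(-19) - 15393) = ((18064 - 1*17504) + 35610)*((144 + 97)*(-19) - 15393) = ((18064 - 17504) + 35610)*(241*(-19) - 15393) = (560 + 35610)*(-4579 - 15393) = 36170*(-19972) = -722387240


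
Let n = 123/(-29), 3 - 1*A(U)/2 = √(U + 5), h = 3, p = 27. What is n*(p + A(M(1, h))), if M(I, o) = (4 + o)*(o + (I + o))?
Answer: -4059/29 + 738*√6/29 ≈ -77.630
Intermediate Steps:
M(I, o) = (4 + o)*(I + 2*o)
A(U) = 6 - 2*√(5 + U) (A(U) = 6 - 2*√(U + 5) = 6 - 2*√(5 + U))
n = -123/29 (n = 123*(-1/29) = -123/29 ≈ -4.2414)
n*(p + A(M(1, h))) = -123*(27 + (6 - 2*√(5 + (2*3² + 4*1 + 8*3 + 1*3))))/29 = -123*(27 + (6 - 2*√(5 + (2*9 + 4 + 24 + 3))))/29 = -123*(27 + (6 - 2*√(5 + (18 + 4 + 24 + 3))))/29 = -123*(27 + (6 - 2*√(5 + 49)))/29 = -123*(27 + (6 - 6*√6))/29 = -123*(33 - 6*√6)/29 = -4059/29 + 738*√6/29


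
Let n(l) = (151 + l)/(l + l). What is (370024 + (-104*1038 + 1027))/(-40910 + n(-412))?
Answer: -216793576/33709579 ≈ -6.4312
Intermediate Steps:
n(l) = (151 + l)/(2*l) (n(l) = (151 + l)/((2*l)) = (151 + l)*(1/(2*l)) = (151 + l)/(2*l))
(370024 + (-104*1038 + 1027))/(-40910 + n(-412)) = (370024 + (-104*1038 + 1027))/(-40910 + (½)*(151 - 412)/(-412)) = (370024 + (-107952 + 1027))/(-40910 + (½)*(-1/412)*(-261)) = (370024 - 106925)/(-40910 + 261/824) = 263099/(-33709579/824) = 263099*(-824/33709579) = -216793576/33709579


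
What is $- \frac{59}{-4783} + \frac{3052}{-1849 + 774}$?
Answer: $- \frac{14534291}{5141725} \approx -2.8267$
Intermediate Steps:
$- \frac{59}{-4783} + \frac{3052}{-1849 + 774} = \left(-59\right) \left(- \frac{1}{4783}\right) + \frac{3052}{-1075} = \frac{59}{4783} + 3052 \left(- \frac{1}{1075}\right) = \frac{59}{4783} - \frac{3052}{1075} = - \frac{14534291}{5141725}$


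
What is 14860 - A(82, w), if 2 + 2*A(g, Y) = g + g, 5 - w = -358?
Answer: 14779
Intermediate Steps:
w = 363 (w = 5 - 1*(-358) = 5 + 358 = 363)
A(g, Y) = -1 + g (A(g, Y) = -1 + (g + g)/2 = -1 + (2*g)/2 = -1 + g)
14860 - A(82, w) = 14860 - (-1 + 82) = 14860 - 1*81 = 14860 - 81 = 14779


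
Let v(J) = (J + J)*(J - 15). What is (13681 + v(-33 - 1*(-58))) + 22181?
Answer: 36362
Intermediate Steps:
v(J) = 2*J*(-15 + J) (v(J) = (2*J)*(-15 + J) = 2*J*(-15 + J))
(13681 + v(-33 - 1*(-58))) + 22181 = (13681 + 2*(-33 - 1*(-58))*(-15 + (-33 - 1*(-58)))) + 22181 = (13681 + 2*(-33 + 58)*(-15 + (-33 + 58))) + 22181 = (13681 + 2*25*(-15 + 25)) + 22181 = (13681 + 2*25*10) + 22181 = (13681 + 500) + 22181 = 14181 + 22181 = 36362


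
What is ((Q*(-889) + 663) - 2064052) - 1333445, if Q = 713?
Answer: -4030691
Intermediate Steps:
((Q*(-889) + 663) - 2064052) - 1333445 = ((713*(-889) + 663) - 2064052) - 1333445 = ((-633857 + 663) - 2064052) - 1333445 = (-633194 - 2064052) - 1333445 = -2697246 - 1333445 = -4030691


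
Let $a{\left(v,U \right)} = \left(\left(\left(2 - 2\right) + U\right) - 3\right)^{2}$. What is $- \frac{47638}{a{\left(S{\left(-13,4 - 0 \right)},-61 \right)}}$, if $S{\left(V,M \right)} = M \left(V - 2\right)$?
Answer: $- \frac{23819}{2048} \approx -11.63$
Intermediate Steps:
$S{\left(V,M \right)} = M \left(-2 + V\right)$
$a{\left(v,U \right)} = \left(-3 + U\right)^{2}$ ($a{\left(v,U \right)} = \left(\left(0 + U\right) - 3\right)^{2} = \left(U - 3\right)^{2} = \left(-3 + U\right)^{2}$)
$- \frac{47638}{a{\left(S{\left(-13,4 - 0 \right)},-61 \right)}} = - \frac{47638}{\left(-3 - 61\right)^{2}} = - \frac{47638}{\left(-64\right)^{2}} = - \frac{47638}{4096} = \left(-47638\right) \frac{1}{4096} = - \frac{23819}{2048}$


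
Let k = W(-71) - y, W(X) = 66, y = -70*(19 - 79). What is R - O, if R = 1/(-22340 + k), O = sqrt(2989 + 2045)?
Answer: -1/26474 - sqrt(5034) ≈ -70.951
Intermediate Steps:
y = 4200 (y = -70*(-60) = 4200)
k = -4134 (k = 66 - 1*4200 = 66 - 4200 = -4134)
O = sqrt(5034) ≈ 70.951
R = -1/26474 (R = 1/(-22340 - 4134) = 1/(-26474) = -1/26474 ≈ -3.7773e-5)
R - O = -1/26474 - sqrt(5034)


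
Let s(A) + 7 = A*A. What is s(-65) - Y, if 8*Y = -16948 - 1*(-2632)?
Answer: 12015/2 ≈ 6007.5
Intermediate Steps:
s(A) = -7 + A² (s(A) = -7 + A*A = -7 + A²)
Y = -3579/2 (Y = (-16948 - 1*(-2632))/8 = (-16948 + 2632)/8 = (⅛)*(-14316) = -3579/2 ≈ -1789.5)
s(-65) - Y = (-7 + (-65)²) - 1*(-3579/2) = (-7 + 4225) + 3579/2 = 4218 + 3579/2 = 12015/2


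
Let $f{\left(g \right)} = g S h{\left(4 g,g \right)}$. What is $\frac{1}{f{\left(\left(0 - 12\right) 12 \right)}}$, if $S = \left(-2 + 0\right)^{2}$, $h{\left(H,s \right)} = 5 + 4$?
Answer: $- \frac{1}{5184} \approx -0.0001929$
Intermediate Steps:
$h{\left(H,s \right)} = 9$
$S = 4$ ($S = \left(-2\right)^{2} = 4$)
$f{\left(g \right)} = 36 g$ ($f{\left(g \right)} = g 4 \cdot 9 = 4 g 9 = 36 g$)
$\frac{1}{f{\left(\left(0 - 12\right) 12 \right)}} = \frac{1}{36 \left(0 - 12\right) 12} = \frac{1}{36 \left(\left(-12\right) 12\right)} = \frac{1}{36 \left(-144\right)} = \frac{1}{-5184} = - \frac{1}{5184}$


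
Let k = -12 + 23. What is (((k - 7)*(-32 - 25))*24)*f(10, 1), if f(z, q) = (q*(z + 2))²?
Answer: -787968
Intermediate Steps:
k = 11
f(z, q) = q²*(2 + z)² (f(z, q) = (q*(2 + z))² = q²*(2 + z)²)
(((k - 7)*(-32 - 25))*24)*f(10, 1) = (((11 - 7)*(-32 - 25))*24)*(1²*(2 + 10)²) = ((4*(-57))*24)*(1*12²) = (-228*24)*(1*144) = -5472*144 = -787968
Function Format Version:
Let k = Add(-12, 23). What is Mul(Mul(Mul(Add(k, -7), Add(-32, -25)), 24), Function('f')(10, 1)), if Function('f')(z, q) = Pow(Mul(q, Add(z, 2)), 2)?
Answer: -787968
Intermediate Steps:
k = 11
Function('f')(z, q) = Mul(Pow(q, 2), Pow(Add(2, z), 2)) (Function('f')(z, q) = Pow(Mul(q, Add(2, z)), 2) = Mul(Pow(q, 2), Pow(Add(2, z), 2)))
Mul(Mul(Mul(Add(k, -7), Add(-32, -25)), 24), Function('f')(10, 1)) = Mul(Mul(Mul(Add(11, -7), Add(-32, -25)), 24), Mul(Pow(1, 2), Pow(Add(2, 10), 2))) = Mul(Mul(Mul(4, -57), 24), Mul(1, Pow(12, 2))) = Mul(Mul(-228, 24), Mul(1, 144)) = Mul(-5472, 144) = -787968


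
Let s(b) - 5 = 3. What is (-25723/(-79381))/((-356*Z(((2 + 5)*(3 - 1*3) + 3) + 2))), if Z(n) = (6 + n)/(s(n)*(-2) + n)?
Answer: 25723/28259636 ≈ 0.00091024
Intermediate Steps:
s(b) = 8 (s(b) = 5 + 3 = 8)
Z(n) = (6 + n)/(-16 + n) (Z(n) = (6 + n)/(8*(-2) + n) = (6 + n)/(-16 + n))
(-25723/(-79381))/((-356*Z(((2 + 5)*(3 - 1*3) + 3) + 2))) = (-25723/(-79381))/((-356*(6 + (((2 + 5)*(3 - 1*3) + 3) + 2))/(-16 + (((2 + 5)*(3 - 1*3) + 3) + 2)))) = (-25723*(-1/79381))/((-356*(6 + ((7*(3 - 3) + 3) + 2))/(-16 + ((7*(3 - 3) + 3) + 2)))) = 25723/(79381*((-356*(6 + ((7*0 + 3) + 2))/(-16 + ((7*0 + 3) + 2))))) = 25723/(79381*((-356*(6 + ((0 + 3) + 2))/(-16 + ((0 + 3) + 2))))) = 25723/(79381*((-356*(6 + (3 + 2))/(-16 + (3 + 2))))) = 25723/(79381*((-356*(6 + 5)/(-16 + 5)))) = 25723/(79381*((-356*11/(-11)))) = 25723/(79381*((-(-356)*11/11))) = 25723/(79381*((-356*(-1)))) = (25723/79381)/356 = (25723/79381)*(1/356) = 25723/28259636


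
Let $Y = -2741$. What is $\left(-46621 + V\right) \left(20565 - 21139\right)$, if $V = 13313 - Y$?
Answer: $17545458$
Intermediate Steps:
$V = 16054$ ($V = 13313 - -2741 = 13313 + 2741 = 16054$)
$\left(-46621 + V\right) \left(20565 - 21139\right) = \left(-46621 + 16054\right) \left(20565 - 21139\right) = \left(-30567\right) \left(-574\right) = 17545458$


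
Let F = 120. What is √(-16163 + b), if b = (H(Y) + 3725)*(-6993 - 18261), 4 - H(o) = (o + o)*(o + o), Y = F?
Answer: √1360442071 ≈ 36884.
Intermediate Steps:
Y = 120
H(o) = 4 - 4*o² (H(o) = 4 - (o + o)*(o + o) = 4 - 2*o*2*o = 4 - 4*o²)
b = 1360458234 (b = ((4 - 4*120²) + 3725)*(-6993 - 18261) = ((4 - 4*14400) + 3725)*(-25254) = ((4 - 57600) + 3725)*(-25254) = (-57596 + 3725)*(-25254) = -53871*(-25254) = 1360458234)
√(-16163 + b) = √(-16163 + 1360458234) = √1360442071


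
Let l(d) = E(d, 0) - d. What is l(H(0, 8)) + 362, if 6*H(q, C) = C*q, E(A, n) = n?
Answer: 362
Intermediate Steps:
H(q, C) = C*q/6 (H(q, C) = (C*q)/6 = C*q/6)
l(d) = -d (l(d) = 0 - d = -d)
l(H(0, 8)) + 362 = -8*0/6 + 362 = -1*0 + 362 = 0 + 362 = 362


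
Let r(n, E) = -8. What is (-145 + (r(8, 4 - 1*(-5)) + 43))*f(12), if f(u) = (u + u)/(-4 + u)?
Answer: -330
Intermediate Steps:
f(u) = 2*u/(-4 + u) (f(u) = (2*u)/(-4 + u) = 2*u/(-4 + u))
(-145 + (r(8, 4 - 1*(-5)) + 43))*f(12) = (-145 + (-8 + 43))*(2*12/(-4 + 12)) = (-145 + 35)*(2*12/8) = -220*12/8 = -110*3 = -330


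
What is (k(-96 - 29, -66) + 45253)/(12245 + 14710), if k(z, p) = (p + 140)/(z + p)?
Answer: 960361/572045 ≈ 1.6788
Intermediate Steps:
k(z, p) = (140 + p)/(p + z)
(k(-96 - 29, -66) + 45253)/(12245 + 14710) = ((140 - 66)/(-66 + (-96 - 29)) + 45253)/(12245 + 14710) = (74/(-66 - 125) + 45253)/26955 = (74/(-191) + 45253)*(1/26955) = (-1/191*74 + 45253)*(1/26955) = (-74/191 + 45253)*(1/26955) = (8643249/191)*(1/26955) = 960361/572045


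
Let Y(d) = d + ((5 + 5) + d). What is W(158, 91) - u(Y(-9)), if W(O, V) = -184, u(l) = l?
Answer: -176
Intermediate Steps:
Y(d) = 10 + 2*d (Y(d) = d + (10 + d) = 10 + 2*d)
W(158, 91) - u(Y(-9)) = -184 - (10 + 2*(-9)) = -184 - (10 - 18) = -184 - 1*(-8) = -184 + 8 = -176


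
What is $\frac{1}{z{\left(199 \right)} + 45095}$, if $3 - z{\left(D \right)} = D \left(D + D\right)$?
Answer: $- \frac{1}{34104} \approx -2.9322 \cdot 10^{-5}$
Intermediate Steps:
$z{\left(D \right)} = 3 - 2 D^{2}$ ($z{\left(D \right)} = 3 - D \left(D + D\right) = 3 - D 2 D = 3 - 2 D^{2}$)
$\frac{1}{z{\left(199 \right)} + 45095} = \frac{1}{\left(3 - 2 \cdot 199^{2}\right) + 45095} = \frac{1}{\left(3 - 79202\right) + 45095} = \frac{1}{-79199 + 45095} = \frac{1}{-34104} = - \frac{1}{34104}$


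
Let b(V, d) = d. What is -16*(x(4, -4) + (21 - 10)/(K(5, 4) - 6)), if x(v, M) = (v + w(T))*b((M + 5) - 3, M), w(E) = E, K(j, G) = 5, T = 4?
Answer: 688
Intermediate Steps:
x(v, M) = M*(4 + v) (x(v, M) = (v + 4)*M = (4 + v)*M = M*(4 + v))
-16*(x(4, -4) + (21 - 10)/(K(5, 4) - 6)) = -16*(-4*(4 + 4) + (21 - 10)/(5 - 6)) = -16*(-4*8 + 11/(-1)) = -16*(-32 + 11*(-1)) = -16*(-32 - 11) = -16*(-43) = 688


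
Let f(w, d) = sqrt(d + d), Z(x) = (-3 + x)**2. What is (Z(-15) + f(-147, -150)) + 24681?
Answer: 25005 + 10*I*sqrt(3) ≈ 25005.0 + 17.32*I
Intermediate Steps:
f(w, d) = sqrt(2)*sqrt(d) (f(w, d) = sqrt(2*d) = sqrt(2)*sqrt(d))
(Z(-15) + f(-147, -150)) + 24681 = ((-3 - 15)**2 + sqrt(2)*sqrt(-150)) + 24681 = ((-18)**2 + sqrt(2)*(5*I*sqrt(6))) + 24681 = (324 + 10*I*sqrt(3)) + 24681 = 25005 + 10*I*sqrt(3)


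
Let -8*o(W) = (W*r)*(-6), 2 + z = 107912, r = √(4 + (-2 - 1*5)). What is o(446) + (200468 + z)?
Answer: 308378 + 669*I*√3/2 ≈ 3.0838e+5 + 579.37*I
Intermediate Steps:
r = I*√3 (r = √(4 + (-2 - 5)) = √(4 - 7) = √(-3) = I*√3 ≈ 1.732*I)
z = 107910 (z = -2 + 107912 = 107910)
o(W) = 3*I*W*√3/4 (o(W) = -W*(I*√3)*(-6)/8 = -I*W*√3*(-6)/8 = -(-3)*I*W*√3/4 = 3*I*W*√3/4)
o(446) + (200468 + z) = (¾)*I*446*√3 + (200468 + 107910) = 669*I*√3/2 + 308378 = 308378 + 669*I*√3/2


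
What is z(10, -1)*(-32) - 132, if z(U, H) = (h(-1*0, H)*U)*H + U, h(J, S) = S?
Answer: -772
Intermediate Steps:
z(U, H) = U + U*H**2 (z(U, H) = (H*U)*H + U = U*H**2 + U = U + U*H**2)
z(10, -1)*(-32) - 132 = (10*(1 + (-1)**2))*(-32) - 132 = (10*(1 + 1))*(-32) - 132 = (10*2)*(-32) - 132 = 20*(-32) - 132 = -640 - 132 = -772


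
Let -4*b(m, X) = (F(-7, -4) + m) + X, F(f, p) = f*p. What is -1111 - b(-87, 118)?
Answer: -4385/4 ≈ -1096.3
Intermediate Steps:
b(m, X) = -7 - X/4 - m/4 (b(m, X) = -((-7*(-4) + m) + X)/4 = -((28 + m) + X)/4 = -(28 + X + m)/4 = -7 - X/4 - m/4)
-1111 - b(-87, 118) = -1111 - (-7 - ¼*118 - ¼*(-87)) = -1111 - (-7 - 59/2 + 87/4) = -1111 - 1*(-59/4) = -1111 + 59/4 = -4385/4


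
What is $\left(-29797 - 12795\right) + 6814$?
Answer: $-35778$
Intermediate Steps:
$\left(-29797 - 12795\right) + 6814 = -42592 + 6814 = -35778$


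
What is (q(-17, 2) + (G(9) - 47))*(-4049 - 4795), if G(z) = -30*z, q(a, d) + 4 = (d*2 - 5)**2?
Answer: 2830080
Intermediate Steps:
q(a, d) = -4 + (-5 + 2*d)**2 (q(a, d) = -4 + (d*2 - 5)**2 = -4 + (2*d - 5)**2 = -4 + (-5 + 2*d)**2)
(q(-17, 2) + (G(9) - 47))*(-4049 - 4795) = ((-4 + (-5 + 2*2)**2) + (-30*9 - 47))*(-4049 - 4795) = ((-4 + (-5 + 4)**2) + (-270 - 47))*(-8844) = ((-4 + (-1)**2) - 317)*(-8844) = ((-4 + 1) - 317)*(-8844) = (-3 - 317)*(-8844) = -320*(-8844) = 2830080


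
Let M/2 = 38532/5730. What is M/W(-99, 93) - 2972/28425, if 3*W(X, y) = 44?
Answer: 48519433/59720925 ≈ 0.81244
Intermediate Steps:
W(X, y) = 44/3 (W(X, y) = (⅓)*44 = 44/3)
M = 12844/955 (M = 2*(38532/5730) = 2*(38532*(1/5730)) = 2*(6422/955) = 12844/955 ≈ 13.449)
M/W(-99, 93) - 2972/28425 = 12844/(955*(44/3)) - 2972/28425 = (12844/955)*(3/44) - 2972*1/28425 = 9633/10505 - 2972/28425 = 48519433/59720925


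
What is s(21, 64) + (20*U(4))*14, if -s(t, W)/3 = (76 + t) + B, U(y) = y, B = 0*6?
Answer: 829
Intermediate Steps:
B = 0
s(t, W) = -228 - 3*t (s(t, W) = -3*((76 + t) + 0) = -3*(76 + t) = -228 - 3*t)
s(21, 64) + (20*U(4))*14 = (-228 - 3*21) + (20*4)*14 = (-228 - 63) + 80*14 = -291 + 1120 = 829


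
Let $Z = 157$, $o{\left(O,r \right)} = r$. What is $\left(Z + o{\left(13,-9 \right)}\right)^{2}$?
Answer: $21904$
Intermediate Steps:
$\left(Z + o{\left(13,-9 \right)}\right)^{2} = \left(157 - 9\right)^{2} = 148^{2} = 21904$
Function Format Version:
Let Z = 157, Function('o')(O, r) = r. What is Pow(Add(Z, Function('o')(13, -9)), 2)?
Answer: 21904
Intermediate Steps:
Pow(Add(Z, Function('o')(13, -9)), 2) = Pow(Add(157, -9), 2) = Pow(148, 2) = 21904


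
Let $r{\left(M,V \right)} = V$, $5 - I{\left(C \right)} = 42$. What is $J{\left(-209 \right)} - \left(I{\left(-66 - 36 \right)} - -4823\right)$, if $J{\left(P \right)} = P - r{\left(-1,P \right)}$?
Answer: $-4786$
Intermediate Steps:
$I{\left(C \right)} = -37$ ($I{\left(C \right)} = 5 - 42 = -37$)
$J{\left(P \right)} = 0$ ($J{\left(P \right)} = P - P = 0$)
$J{\left(-209 \right)} - \left(I{\left(-66 - 36 \right)} - -4823\right) = 0 - \left(-37 - -4823\right) = 0 - \left(-37 + 4823\right) = 0 - 4786 = -4786$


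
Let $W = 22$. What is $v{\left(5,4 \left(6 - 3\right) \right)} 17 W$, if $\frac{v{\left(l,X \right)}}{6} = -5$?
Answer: $-11220$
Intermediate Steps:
$v{\left(l,X \right)} = -30$ ($v{\left(l,X \right)} = 6 \left(-5\right) = -30$)
$v{\left(5,4 \left(6 - 3\right) \right)} 17 W = \left(-30\right) 17 \cdot 22 = \left(-510\right) 22 = -11220$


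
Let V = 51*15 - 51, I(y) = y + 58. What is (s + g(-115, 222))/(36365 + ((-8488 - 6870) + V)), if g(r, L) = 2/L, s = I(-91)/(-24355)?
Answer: 28018/58720660005 ≈ 4.7714e-7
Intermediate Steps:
I(y) = 58 + y
s = 33/24355 (s = (58 - 91)/(-24355) = -33*(-1/24355) = 33/24355 ≈ 0.0013550)
V = 714 (V = 765 - 51 = 714)
(s + g(-115, 222))/(36365 + ((-8488 - 6870) + V)) = (33/24355 + 2/222)/(36365 + ((-8488 - 6870) + 714)) = (33/24355 + 2*(1/222))/(36365 + (-15358 + 714)) = (33/24355 + 1/111)/(36365 - 14644) = (28018/2703405)/21721 = (28018/2703405)*(1/21721) = 28018/58720660005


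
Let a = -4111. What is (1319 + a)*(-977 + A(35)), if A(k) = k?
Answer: 2630064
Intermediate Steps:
(1319 + a)*(-977 + A(35)) = (1319 - 4111)*(-977 + 35) = -2792*(-942) = 2630064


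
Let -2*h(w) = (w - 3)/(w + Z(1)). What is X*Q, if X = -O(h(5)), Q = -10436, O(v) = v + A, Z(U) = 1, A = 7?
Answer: 213938/3 ≈ 71313.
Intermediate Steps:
h(w) = -(-3 + w)/(2*(1 + w)) (h(w) = -(w - 3)/(2*(w + 1)) = -(-3 + w)/(2*(1 + w)))
O(v) = 7 + v (O(v) = v + 7 = 7 + v)
X = -41/6 (X = -(7 + (3 - 1*5)/(2*(1 + 5))) = -(7 + (½)*(3 - 5)/6) = -(7 + (½)*(⅙)*(-2)) = -(7 - ⅙) = -1*41/6 = -41/6 ≈ -6.8333)
X*Q = -41/6*(-10436) = 213938/3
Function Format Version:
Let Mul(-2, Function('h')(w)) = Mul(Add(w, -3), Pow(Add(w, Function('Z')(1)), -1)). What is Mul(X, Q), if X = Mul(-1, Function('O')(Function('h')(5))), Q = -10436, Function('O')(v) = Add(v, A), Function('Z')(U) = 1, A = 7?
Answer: Rational(213938, 3) ≈ 71313.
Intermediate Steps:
Function('h')(w) = Mul(Rational(-1, 2), Pow(Add(1, w), -1), Add(-3, w)) (Function('h')(w) = Mul(Rational(-1, 2), Mul(Add(w, -3), Pow(Add(w, 1), -1))) = Mul(Rational(-1, 2), Mul(Add(-3, w), Pow(Add(1, w), -1))) = Mul(Rational(-1, 2), Mul(Pow(Add(1, w), -1), Add(-3, w))) = Mul(Rational(-1, 2), Pow(Add(1, w), -1), Add(-3, w)))
Function('O')(v) = Add(7, v) (Function('O')(v) = Add(v, 7) = Add(7, v))
X = Rational(-41, 6) (X = Mul(-1, Add(7, Mul(Rational(1, 2), Pow(Add(1, 5), -1), Add(3, Mul(-1, 5))))) = Mul(-1, Add(7, Mul(Rational(1, 2), Pow(6, -1), Add(3, -5)))) = Mul(-1, Add(7, Mul(Rational(1, 2), Rational(1, 6), -2))) = Mul(-1, Add(7, Rational(-1, 6))) = Mul(-1, Rational(41, 6)) = Rational(-41, 6) ≈ -6.8333)
Mul(X, Q) = Mul(Rational(-41, 6), -10436) = Rational(213938, 3)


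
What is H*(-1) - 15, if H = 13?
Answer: -28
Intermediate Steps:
H*(-1) - 15 = 13*(-1) - 15 = -13 - 15 = -28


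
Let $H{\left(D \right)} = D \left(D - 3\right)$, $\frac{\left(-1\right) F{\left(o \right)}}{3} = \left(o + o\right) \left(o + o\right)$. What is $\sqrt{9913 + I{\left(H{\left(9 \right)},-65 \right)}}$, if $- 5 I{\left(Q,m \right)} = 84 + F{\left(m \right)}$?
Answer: $\frac{\sqrt{500905}}{5} \approx 141.55$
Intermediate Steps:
$F{\left(o \right)} = - 12 o^{2}$ ($F{\left(o \right)} = - 3 \left(o + o\right) \left(o + o\right) = - 3 \cdot 2 o 2 o = - 3 \cdot 4 o^{2} = - 12 o^{2}$)
$H{\left(D \right)} = D \left(-3 + D\right)$
$I{\left(Q,m \right)} = - \frac{84}{5} + \frac{12 m^{2}}{5}$ ($I{\left(Q,m \right)} = - \frac{84 - 12 m^{2}}{5} = - \frac{84}{5} + \frac{12 m^{2}}{5}$)
$\sqrt{9913 + I{\left(H{\left(9 \right)},-65 \right)}} = \sqrt{9913 - \left(\frac{84}{5} - \frac{12 \left(-65\right)^{2}}{5}\right)} = \sqrt{9913 + \left(- \frac{84}{5} + \frac{12}{5} \cdot 4225\right)} = \sqrt{9913 + \left(- \frac{84}{5} + 10140\right)} = \sqrt{9913 + \frac{50616}{5}} = \sqrt{\frac{100181}{5}} = \frac{\sqrt{500905}}{5}$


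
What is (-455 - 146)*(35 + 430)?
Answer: -279465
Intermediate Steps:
(-455 - 146)*(35 + 430) = -601*465 = -279465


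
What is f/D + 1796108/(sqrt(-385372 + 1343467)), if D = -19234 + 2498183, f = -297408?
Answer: -297408/2478949 + 1796108*sqrt(106455)/319365 ≈ 1834.8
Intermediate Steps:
D = 2478949
f/D + 1796108/(sqrt(-385372 + 1343467)) = -297408/2478949 + 1796108/(sqrt(-385372 + 1343467)) = -297408*1/2478949 + 1796108/(sqrt(958095)) = -297408/2478949 + 1796108/((3*sqrt(106455))) = -297408/2478949 + 1796108*(sqrt(106455)/319365) = -297408/2478949 + 1796108*sqrt(106455)/319365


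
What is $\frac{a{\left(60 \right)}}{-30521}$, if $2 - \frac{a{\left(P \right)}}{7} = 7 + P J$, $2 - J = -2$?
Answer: $\frac{1715}{30521} \approx 0.056191$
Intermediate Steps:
$J = 4$ ($J = 2 - -2 = 2 + 2 = 4$)
$a{\left(P \right)} = -35 - 28 P$ ($a{\left(P \right)} = 14 - 7 \left(7 + P 4\right) = 14 - 7 \left(7 + 4 P\right) = 14 - \left(49 + 28 P\right) = -35 - 28 P$)
$\frac{a{\left(60 \right)}}{-30521} = \frac{-35 - 1680}{-30521} = \left(-35 - 1680\right) \left(- \frac{1}{30521}\right) = \left(-1715\right) \left(- \frac{1}{30521}\right) = \frac{1715}{30521}$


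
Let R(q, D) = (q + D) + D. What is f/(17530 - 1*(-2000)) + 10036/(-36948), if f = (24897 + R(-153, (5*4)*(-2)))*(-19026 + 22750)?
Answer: 20198994611/4295205 ≈ 4702.7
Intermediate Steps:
R(q, D) = q + 2*D (R(q, D) = (D + q) + D = q + 2*D)
f = 91848736 (f = (24897 + (-153 + 2*((5*4)*(-2))))*(-19026 + 22750) = (24897 + (-153 + 2*(20*(-2))))*3724 = (24897 + (-153 + 2*(-40)))*3724 = (24897 + (-153 - 80))*3724 = (24897 - 233)*3724 = 24664*3724 = 91848736)
f/(17530 - 1*(-2000)) + 10036/(-36948) = 91848736/(17530 - 1*(-2000)) + 10036/(-36948) = 91848736/(17530 + 2000) + 10036*(-1/36948) = 91848736/19530 - 2509/9237 = 91848736*(1/19530) - 2509/9237 = 6560624/1395 - 2509/9237 = 20198994611/4295205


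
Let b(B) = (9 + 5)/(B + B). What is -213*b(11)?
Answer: -1491/11 ≈ -135.55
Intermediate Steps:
b(B) = 7/B (b(B) = 14/((2*B)) = 14*(1/(2*B)) = 7/B)
-213*b(11) = -1491/11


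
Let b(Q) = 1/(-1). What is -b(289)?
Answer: 1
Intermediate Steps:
b(Q) = -1
-b(289) = -1*(-1) = 1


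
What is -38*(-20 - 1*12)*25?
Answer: 30400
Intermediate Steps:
-38*(-20 - 1*12)*25 = -38*(-20 - 12)*25 = -38*(-32)*25 = 1216*25 = 30400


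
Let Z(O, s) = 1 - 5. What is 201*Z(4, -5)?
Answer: -804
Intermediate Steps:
Z(O, s) = -4
201*Z(4, -5) = 201*(-4) = -804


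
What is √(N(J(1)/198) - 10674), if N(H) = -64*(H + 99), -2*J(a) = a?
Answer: I*√18523714/33 ≈ 130.42*I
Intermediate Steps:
J(a) = -a/2
N(H) = -6336 - 64*H (N(H) = -64*(99 + H) = -6336 - 64*H)
√(N(J(1)/198) - 10674) = √((-6336 - 64*(-½*1)/198) - 10674) = √((-6336 - (-32)/198) - 10674) = √((-6336 - 64*(-1/396)) - 10674) = √((-6336 + 16/99) - 10674) = √(-627248/99 - 10674) = √(-1683974/99) = I*√18523714/33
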